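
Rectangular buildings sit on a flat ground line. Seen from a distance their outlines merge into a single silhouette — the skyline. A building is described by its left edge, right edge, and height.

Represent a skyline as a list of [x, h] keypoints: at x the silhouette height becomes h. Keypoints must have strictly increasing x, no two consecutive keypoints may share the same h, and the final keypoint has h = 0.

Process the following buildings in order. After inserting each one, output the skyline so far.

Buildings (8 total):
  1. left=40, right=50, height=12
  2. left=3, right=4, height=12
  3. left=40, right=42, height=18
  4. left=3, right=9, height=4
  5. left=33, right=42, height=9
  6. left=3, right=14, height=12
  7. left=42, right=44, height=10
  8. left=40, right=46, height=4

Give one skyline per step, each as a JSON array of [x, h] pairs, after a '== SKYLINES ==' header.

== SKYLINES ==
[[40,12],[50,0]]
[[3,12],[4,0],[40,12],[50,0]]
[[3,12],[4,0],[40,18],[42,12],[50,0]]
[[3,12],[4,4],[9,0],[40,18],[42,12],[50,0]]
[[3,12],[4,4],[9,0],[33,9],[40,18],[42,12],[50,0]]
[[3,12],[14,0],[33,9],[40,18],[42,12],[50,0]]
[[3,12],[14,0],[33,9],[40,18],[42,12],[50,0]]
[[3,12],[14,0],[33,9],[40,18],[42,12],[50,0]]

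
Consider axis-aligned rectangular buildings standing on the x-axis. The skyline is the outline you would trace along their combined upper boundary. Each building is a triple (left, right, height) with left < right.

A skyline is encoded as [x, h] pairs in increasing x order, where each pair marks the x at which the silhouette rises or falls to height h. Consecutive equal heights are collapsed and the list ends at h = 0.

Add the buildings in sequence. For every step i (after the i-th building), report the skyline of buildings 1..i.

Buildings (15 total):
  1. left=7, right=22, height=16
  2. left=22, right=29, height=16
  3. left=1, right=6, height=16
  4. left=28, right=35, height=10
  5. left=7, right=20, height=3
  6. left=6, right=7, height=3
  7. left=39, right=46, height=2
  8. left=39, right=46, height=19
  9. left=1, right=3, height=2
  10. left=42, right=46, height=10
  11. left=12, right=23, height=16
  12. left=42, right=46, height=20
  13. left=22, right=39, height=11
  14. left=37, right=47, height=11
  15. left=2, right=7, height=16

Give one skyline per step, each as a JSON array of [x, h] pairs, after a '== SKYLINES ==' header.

== SKYLINES ==
[[7,16],[22,0]]
[[7,16],[29,0]]
[[1,16],[6,0],[7,16],[29,0]]
[[1,16],[6,0],[7,16],[29,10],[35,0]]
[[1,16],[6,0],[7,16],[29,10],[35,0]]
[[1,16],[6,3],[7,16],[29,10],[35,0]]
[[1,16],[6,3],[7,16],[29,10],[35,0],[39,2],[46,0]]
[[1,16],[6,3],[7,16],[29,10],[35,0],[39,19],[46,0]]
[[1,16],[6,3],[7,16],[29,10],[35,0],[39,19],[46,0]]
[[1,16],[6,3],[7,16],[29,10],[35,0],[39,19],[46,0]]
[[1,16],[6,3],[7,16],[29,10],[35,0],[39,19],[46,0]]
[[1,16],[6,3],[7,16],[29,10],[35,0],[39,19],[42,20],[46,0]]
[[1,16],[6,3],[7,16],[29,11],[39,19],[42,20],[46,0]]
[[1,16],[6,3],[7,16],[29,11],[39,19],[42,20],[46,11],[47,0]]
[[1,16],[29,11],[39,19],[42,20],[46,11],[47,0]]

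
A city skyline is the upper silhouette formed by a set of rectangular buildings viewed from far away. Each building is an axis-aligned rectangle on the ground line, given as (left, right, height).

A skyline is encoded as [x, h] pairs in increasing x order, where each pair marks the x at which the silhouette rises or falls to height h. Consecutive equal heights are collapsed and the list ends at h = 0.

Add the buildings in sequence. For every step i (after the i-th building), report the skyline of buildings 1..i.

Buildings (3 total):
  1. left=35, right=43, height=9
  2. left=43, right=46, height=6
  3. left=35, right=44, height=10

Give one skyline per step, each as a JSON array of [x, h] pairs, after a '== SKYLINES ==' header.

== SKYLINES ==
[[35,9],[43,0]]
[[35,9],[43,6],[46,0]]
[[35,10],[44,6],[46,0]]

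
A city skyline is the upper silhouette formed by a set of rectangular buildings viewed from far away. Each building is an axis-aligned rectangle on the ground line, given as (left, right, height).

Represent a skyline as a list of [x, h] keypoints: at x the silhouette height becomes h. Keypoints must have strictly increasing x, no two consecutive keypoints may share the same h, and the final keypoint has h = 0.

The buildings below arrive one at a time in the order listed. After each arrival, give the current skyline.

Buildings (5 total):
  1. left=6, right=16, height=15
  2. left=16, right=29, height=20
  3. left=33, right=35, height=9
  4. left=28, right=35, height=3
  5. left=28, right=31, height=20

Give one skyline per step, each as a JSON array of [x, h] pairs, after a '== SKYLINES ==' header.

== SKYLINES ==
[[6,15],[16,0]]
[[6,15],[16,20],[29,0]]
[[6,15],[16,20],[29,0],[33,9],[35,0]]
[[6,15],[16,20],[29,3],[33,9],[35,0]]
[[6,15],[16,20],[31,3],[33,9],[35,0]]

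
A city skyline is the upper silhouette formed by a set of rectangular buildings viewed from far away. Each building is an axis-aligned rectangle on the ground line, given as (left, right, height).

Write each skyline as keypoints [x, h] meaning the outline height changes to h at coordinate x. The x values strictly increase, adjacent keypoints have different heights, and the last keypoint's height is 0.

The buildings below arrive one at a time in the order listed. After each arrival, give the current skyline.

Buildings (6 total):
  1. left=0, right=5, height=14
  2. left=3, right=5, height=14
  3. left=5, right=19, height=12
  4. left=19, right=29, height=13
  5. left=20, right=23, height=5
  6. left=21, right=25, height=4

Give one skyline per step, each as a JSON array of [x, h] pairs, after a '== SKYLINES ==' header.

== SKYLINES ==
[[0,14],[5,0]]
[[0,14],[5,0]]
[[0,14],[5,12],[19,0]]
[[0,14],[5,12],[19,13],[29,0]]
[[0,14],[5,12],[19,13],[29,0]]
[[0,14],[5,12],[19,13],[29,0]]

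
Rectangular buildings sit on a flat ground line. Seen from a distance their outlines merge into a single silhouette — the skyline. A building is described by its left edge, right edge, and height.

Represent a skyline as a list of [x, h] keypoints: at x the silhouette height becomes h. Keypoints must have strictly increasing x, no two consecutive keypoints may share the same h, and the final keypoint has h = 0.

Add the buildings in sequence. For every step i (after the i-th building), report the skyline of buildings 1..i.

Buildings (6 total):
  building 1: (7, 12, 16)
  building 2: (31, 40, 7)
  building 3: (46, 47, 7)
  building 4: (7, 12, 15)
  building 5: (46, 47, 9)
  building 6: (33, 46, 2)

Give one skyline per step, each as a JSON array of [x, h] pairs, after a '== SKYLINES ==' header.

== SKYLINES ==
[[7,16],[12,0]]
[[7,16],[12,0],[31,7],[40,0]]
[[7,16],[12,0],[31,7],[40,0],[46,7],[47,0]]
[[7,16],[12,0],[31,7],[40,0],[46,7],[47,0]]
[[7,16],[12,0],[31,7],[40,0],[46,9],[47,0]]
[[7,16],[12,0],[31,7],[40,2],[46,9],[47,0]]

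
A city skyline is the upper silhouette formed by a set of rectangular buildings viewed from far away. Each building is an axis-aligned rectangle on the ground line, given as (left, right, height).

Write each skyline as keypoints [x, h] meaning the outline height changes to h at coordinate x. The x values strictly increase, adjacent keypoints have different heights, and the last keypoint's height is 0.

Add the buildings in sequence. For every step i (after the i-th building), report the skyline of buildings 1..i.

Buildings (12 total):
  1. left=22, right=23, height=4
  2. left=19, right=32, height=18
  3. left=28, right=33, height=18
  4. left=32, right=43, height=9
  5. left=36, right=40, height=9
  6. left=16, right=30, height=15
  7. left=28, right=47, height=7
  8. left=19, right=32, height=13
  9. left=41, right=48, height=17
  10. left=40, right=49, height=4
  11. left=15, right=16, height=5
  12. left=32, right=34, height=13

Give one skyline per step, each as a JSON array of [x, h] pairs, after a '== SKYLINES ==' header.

== SKYLINES ==
[[22,4],[23,0]]
[[19,18],[32,0]]
[[19,18],[33,0]]
[[19,18],[33,9],[43,0]]
[[19,18],[33,9],[43,0]]
[[16,15],[19,18],[33,9],[43,0]]
[[16,15],[19,18],[33,9],[43,7],[47,0]]
[[16,15],[19,18],[33,9],[43,7],[47,0]]
[[16,15],[19,18],[33,9],[41,17],[48,0]]
[[16,15],[19,18],[33,9],[41,17],[48,4],[49,0]]
[[15,5],[16,15],[19,18],[33,9],[41,17],[48,4],[49,0]]
[[15,5],[16,15],[19,18],[33,13],[34,9],[41,17],[48,4],[49,0]]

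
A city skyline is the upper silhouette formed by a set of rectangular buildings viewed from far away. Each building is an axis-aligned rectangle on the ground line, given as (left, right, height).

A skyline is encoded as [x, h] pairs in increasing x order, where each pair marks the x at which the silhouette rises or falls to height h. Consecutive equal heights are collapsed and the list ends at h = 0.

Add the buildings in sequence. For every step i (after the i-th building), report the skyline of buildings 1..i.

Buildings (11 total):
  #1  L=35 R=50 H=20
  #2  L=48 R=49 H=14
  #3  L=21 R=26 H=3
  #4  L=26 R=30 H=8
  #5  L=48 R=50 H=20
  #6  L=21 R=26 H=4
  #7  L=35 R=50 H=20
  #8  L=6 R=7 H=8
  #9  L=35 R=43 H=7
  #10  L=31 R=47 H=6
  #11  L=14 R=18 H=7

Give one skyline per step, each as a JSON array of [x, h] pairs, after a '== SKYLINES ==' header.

== SKYLINES ==
[[35,20],[50,0]]
[[35,20],[50,0]]
[[21,3],[26,0],[35,20],[50,0]]
[[21,3],[26,8],[30,0],[35,20],[50,0]]
[[21,3],[26,8],[30,0],[35,20],[50,0]]
[[21,4],[26,8],[30,0],[35,20],[50,0]]
[[21,4],[26,8],[30,0],[35,20],[50,0]]
[[6,8],[7,0],[21,4],[26,8],[30,0],[35,20],[50,0]]
[[6,8],[7,0],[21,4],[26,8],[30,0],[35,20],[50,0]]
[[6,8],[7,0],[21,4],[26,8],[30,0],[31,6],[35,20],[50,0]]
[[6,8],[7,0],[14,7],[18,0],[21,4],[26,8],[30,0],[31,6],[35,20],[50,0]]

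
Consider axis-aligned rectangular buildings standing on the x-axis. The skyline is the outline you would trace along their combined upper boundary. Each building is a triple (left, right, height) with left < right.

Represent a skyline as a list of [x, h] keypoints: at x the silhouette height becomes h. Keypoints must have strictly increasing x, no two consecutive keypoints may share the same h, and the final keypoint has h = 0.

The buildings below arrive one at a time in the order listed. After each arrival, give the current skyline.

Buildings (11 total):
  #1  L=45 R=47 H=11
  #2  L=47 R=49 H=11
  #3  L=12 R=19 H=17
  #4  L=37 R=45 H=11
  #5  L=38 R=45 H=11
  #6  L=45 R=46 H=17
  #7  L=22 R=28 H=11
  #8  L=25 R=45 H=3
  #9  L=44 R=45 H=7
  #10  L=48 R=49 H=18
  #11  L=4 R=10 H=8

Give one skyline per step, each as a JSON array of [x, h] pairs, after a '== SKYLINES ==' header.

== SKYLINES ==
[[45,11],[47,0]]
[[45,11],[49,0]]
[[12,17],[19,0],[45,11],[49,0]]
[[12,17],[19,0],[37,11],[49,0]]
[[12,17],[19,0],[37,11],[49,0]]
[[12,17],[19,0],[37,11],[45,17],[46,11],[49,0]]
[[12,17],[19,0],[22,11],[28,0],[37,11],[45,17],[46,11],[49,0]]
[[12,17],[19,0],[22,11],[28,3],[37,11],[45,17],[46,11],[49,0]]
[[12,17],[19,0],[22,11],[28,3],[37,11],[45,17],[46,11],[49,0]]
[[12,17],[19,0],[22,11],[28,3],[37,11],[45,17],[46,11],[48,18],[49,0]]
[[4,8],[10,0],[12,17],[19,0],[22,11],[28,3],[37,11],[45,17],[46,11],[48,18],[49,0]]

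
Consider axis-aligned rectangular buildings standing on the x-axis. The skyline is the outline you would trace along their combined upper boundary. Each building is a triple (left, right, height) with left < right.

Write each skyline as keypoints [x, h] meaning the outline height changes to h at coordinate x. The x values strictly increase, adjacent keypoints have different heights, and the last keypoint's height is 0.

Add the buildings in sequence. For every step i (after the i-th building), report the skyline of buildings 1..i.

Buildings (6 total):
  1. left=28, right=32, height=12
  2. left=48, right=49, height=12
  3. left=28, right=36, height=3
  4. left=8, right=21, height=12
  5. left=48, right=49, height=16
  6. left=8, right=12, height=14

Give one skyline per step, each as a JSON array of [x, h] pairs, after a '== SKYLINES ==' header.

== SKYLINES ==
[[28,12],[32,0]]
[[28,12],[32,0],[48,12],[49,0]]
[[28,12],[32,3],[36,0],[48,12],[49,0]]
[[8,12],[21,0],[28,12],[32,3],[36,0],[48,12],[49,0]]
[[8,12],[21,0],[28,12],[32,3],[36,0],[48,16],[49,0]]
[[8,14],[12,12],[21,0],[28,12],[32,3],[36,0],[48,16],[49,0]]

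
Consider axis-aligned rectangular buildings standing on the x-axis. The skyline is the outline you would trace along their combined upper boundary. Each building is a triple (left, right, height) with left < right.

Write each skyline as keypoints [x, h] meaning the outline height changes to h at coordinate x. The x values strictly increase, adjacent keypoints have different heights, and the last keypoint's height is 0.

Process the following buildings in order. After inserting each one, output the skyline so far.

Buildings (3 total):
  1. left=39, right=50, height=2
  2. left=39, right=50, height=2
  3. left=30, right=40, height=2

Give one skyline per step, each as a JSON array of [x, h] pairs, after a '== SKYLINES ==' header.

== SKYLINES ==
[[39,2],[50,0]]
[[39,2],[50,0]]
[[30,2],[50,0]]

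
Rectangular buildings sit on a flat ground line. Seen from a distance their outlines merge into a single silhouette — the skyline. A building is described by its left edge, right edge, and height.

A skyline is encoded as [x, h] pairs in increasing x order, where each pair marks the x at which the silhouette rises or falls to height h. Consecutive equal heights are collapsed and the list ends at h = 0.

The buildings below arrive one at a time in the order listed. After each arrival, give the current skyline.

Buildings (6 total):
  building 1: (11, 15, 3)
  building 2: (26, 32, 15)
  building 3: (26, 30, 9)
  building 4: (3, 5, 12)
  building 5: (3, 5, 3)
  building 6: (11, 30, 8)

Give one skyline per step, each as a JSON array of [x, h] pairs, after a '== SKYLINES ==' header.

== SKYLINES ==
[[11,3],[15,0]]
[[11,3],[15,0],[26,15],[32,0]]
[[11,3],[15,0],[26,15],[32,0]]
[[3,12],[5,0],[11,3],[15,0],[26,15],[32,0]]
[[3,12],[5,0],[11,3],[15,0],[26,15],[32,0]]
[[3,12],[5,0],[11,8],[26,15],[32,0]]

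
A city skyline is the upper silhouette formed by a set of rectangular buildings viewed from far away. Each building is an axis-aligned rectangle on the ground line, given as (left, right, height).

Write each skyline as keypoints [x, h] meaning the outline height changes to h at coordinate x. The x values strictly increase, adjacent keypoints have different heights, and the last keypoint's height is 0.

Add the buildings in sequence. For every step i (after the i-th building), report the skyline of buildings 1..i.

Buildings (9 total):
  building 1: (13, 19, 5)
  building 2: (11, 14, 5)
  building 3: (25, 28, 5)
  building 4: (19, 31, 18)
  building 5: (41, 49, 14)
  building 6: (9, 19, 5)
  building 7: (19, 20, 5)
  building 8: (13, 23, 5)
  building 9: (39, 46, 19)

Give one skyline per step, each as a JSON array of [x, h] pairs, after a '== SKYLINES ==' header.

== SKYLINES ==
[[13,5],[19,0]]
[[11,5],[19,0]]
[[11,5],[19,0],[25,5],[28,0]]
[[11,5],[19,18],[31,0]]
[[11,5],[19,18],[31,0],[41,14],[49,0]]
[[9,5],[19,18],[31,0],[41,14],[49,0]]
[[9,5],[19,18],[31,0],[41,14],[49,0]]
[[9,5],[19,18],[31,0],[41,14],[49,0]]
[[9,5],[19,18],[31,0],[39,19],[46,14],[49,0]]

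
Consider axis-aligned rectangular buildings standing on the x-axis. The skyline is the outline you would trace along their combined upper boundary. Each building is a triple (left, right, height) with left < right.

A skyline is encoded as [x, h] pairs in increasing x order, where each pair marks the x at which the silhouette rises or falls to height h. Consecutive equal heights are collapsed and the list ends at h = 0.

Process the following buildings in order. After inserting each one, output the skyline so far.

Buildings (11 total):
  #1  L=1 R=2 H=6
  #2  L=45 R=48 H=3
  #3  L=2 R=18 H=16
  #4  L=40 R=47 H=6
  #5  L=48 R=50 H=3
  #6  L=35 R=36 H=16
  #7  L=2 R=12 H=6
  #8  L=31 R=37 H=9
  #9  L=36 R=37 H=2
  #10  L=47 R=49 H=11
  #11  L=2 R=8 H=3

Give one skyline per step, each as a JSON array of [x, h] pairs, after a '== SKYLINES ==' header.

== SKYLINES ==
[[1,6],[2,0]]
[[1,6],[2,0],[45,3],[48,0]]
[[1,6],[2,16],[18,0],[45,3],[48,0]]
[[1,6],[2,16],[18,0],[40,6],[47,3],[48,0]]
[[1,6],[2,16],[18,0],[40,6],[47,3],[50,0]]
[[1,6],[2,16],[18,0],[35,16],[36,0],[40,6],[47,3],[50,0]]
[[1,6],[2,16],[18,0],[35,16],[36,0],[40,6],[47,3],[50,0]]
[[1,6],[2,16],[18,0],[31,9],[35,16],[36,9],[37,0],[40,6],[47,3],[50,0]]
[[1,6],[2,16],[18,0],[31,9],[35,16],[36,9],[37,0],[40,6],[47,3],[50,0]]
[[1,6],[2,16],[18,0],[31,9],[35,16],[36,9],[37,0],[40,6],[47,11],[49,3],[50,0]]
[[1,6],[2,16],[18,0],[31,9],[35,16],[36,9],[37,0],[40,6],[47,11],[49,3],[50,0]]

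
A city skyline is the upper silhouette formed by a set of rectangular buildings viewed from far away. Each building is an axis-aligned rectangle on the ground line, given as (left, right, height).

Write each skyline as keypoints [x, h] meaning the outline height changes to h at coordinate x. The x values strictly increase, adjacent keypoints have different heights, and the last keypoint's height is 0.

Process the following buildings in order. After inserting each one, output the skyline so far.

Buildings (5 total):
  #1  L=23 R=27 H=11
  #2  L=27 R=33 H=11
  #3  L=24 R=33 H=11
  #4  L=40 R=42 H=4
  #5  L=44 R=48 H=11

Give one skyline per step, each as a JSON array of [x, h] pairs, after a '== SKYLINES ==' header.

== SKYLINES ==
[[23,11],[27,0]]
[[23,11],[33,0]]
[[23,11],[33,0]]
[[23,11],[33,0],[40,4],[42,0]]
[[23,11],[33,0],[40,4],[42,0],[44,11],[48,0]]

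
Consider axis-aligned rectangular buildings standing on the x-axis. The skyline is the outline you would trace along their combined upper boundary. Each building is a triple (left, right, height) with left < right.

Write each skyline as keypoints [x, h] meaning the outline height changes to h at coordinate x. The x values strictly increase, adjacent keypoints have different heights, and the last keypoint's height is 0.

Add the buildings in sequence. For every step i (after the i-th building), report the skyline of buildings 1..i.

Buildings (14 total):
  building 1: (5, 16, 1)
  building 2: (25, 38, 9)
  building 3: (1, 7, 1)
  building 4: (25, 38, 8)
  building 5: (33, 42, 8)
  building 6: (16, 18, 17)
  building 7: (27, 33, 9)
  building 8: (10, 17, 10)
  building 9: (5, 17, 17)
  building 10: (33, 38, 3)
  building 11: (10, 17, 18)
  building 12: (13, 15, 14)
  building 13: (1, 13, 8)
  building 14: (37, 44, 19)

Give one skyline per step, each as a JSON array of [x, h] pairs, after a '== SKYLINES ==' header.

== SKYLINES ==
[[5,1],[16,0]]
[[5,1],[16,0],[25,9],[38,0]]
[[1,1],[16,0],[25,9],[38,0]]
[[1,1],[16,0],[25,9],[38,0]]
[[1,1],[16,0],[25,9],[38,8],[42,0]]
[[1,1],[16,17],[18,0],[25,9],[38,8],[42,0]]
[[1,1],[16,17],[18,0],[25,9],[38,8],[42,0]]
[[1,1],[10,10],[16,17],[18,0],[25,9],[38,8],[42,0]]
[[1,1],[5,17],[18,0],[25,9],[38,8],[42,0]]
[[1,1],[5,17],[18,0],[25,9],[38,8],[42,0]]
[[1,1],[5,17],[10,18],[17,17],[18,0],[25,9],[38,8],[42,0]]
[[1,1],[5,17],[10,18],[17,17],[18,0],[25,9],[38,8],[42,0]]
[[1,8],[5,17],[10,18],[17,17],[18,0],[25,9],[38,8],[42,0]]
[[1,8],[5,17],[10,18],[17,17],[18,0],[25,9],[37,19],[44,0]]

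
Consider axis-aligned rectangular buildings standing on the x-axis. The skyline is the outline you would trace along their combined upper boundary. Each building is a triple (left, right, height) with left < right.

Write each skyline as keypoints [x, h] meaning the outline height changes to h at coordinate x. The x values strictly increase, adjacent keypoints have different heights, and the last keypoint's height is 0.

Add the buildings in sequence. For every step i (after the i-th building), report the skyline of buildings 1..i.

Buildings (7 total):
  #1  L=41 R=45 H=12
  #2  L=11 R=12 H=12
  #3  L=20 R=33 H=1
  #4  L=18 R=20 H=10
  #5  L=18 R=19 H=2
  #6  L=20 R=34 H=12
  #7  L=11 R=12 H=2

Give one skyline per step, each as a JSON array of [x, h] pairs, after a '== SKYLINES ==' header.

== SKYLINES ==
[[41,12],[45,0]]
[[11,12],[12,0],[41,12],[45,0]]
[[11,12],[12,0],[20,1],[33,0],[41,12],[45,0]]
[[11,12],[12,0],[18,10],[20,1],[33,0],[41,12],[45,0]]
[[11,12],[12,0],[18,10],[20,1],[33,0],[41,12],[45,0]]
[[11,12],[12,0],[18,10],[20,12],[34,0],[41,12],[45,0]]
[[11,12],[12,0],[18,10],[20,12],[34,0],[41,12],[45,0]]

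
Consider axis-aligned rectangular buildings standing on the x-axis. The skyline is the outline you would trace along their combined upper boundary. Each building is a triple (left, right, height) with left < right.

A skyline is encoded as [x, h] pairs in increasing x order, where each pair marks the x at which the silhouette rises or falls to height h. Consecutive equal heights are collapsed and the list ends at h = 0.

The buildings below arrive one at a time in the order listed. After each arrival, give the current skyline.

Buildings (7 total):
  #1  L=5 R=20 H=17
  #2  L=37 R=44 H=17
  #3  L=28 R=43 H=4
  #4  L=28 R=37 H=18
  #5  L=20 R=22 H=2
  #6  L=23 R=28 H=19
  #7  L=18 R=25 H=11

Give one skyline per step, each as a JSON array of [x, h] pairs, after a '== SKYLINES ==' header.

== SKYLINES ==
[[5,17],[20,0]]
[[5,17],[20,0],[37,17],[44,0]]
[[5,17],[20,0],[28,4],[37,17],[44,0]]
[[5,17],[20,0],[28,18],[37,17],[44,0]]
[[5,17],[20,2],[22,0],[28,18],[37,17],[44,0]]
[[5,17],[20,2],[22,0],[23,19],[28,18],[37,17],[44,0]]
[[5,17],[20,11],[23,19],[28,18],[37,17],[44,0]]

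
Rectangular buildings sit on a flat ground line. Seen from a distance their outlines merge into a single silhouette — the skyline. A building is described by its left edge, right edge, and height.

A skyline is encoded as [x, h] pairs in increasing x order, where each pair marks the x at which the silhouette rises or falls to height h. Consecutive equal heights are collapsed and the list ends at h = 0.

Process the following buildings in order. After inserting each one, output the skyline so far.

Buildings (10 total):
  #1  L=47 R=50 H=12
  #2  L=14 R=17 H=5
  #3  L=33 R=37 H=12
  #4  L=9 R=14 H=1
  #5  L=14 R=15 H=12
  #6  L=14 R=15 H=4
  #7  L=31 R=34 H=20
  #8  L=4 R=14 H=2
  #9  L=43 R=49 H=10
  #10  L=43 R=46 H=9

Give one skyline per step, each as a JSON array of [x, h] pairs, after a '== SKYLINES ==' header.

== SKYLINES ==
[[47,12],[50,0]]
[[14,5],[17,0],[47,12],[50,0]]
[[14,5],[17,0],[33,12],[37,0],[47,12],[50,0]]
[[9,1],[14,5],[17,0],[33,12],[37,0],[47,12],[50,0]]
[[9,1],[14,12],[15,5],[17,0],[33,12],[37,0],[47,12],[50,0]]
[[9,1],[14,12],[15,5],[17,0],[33,12],[37,0],[47,12],[50,0]]
[[9,1],[14,12],[15,5],[17,0],[31,20],[34,12],[37,0],[47,12],[50,0]]
[[4,2],[14,12],[15,5],[17,0],[31,20],[34,12],[37,0],[47,12],[50,0]]
[[4,2],[14,12],[15,5],[17,0],[31,20],[34,12],[37,0],[43,10],[47,12],[50,0]]
[[4,2],[14,12],[15,5],[17,0],[31,20],[34,12],[37,0],[43,10],[47,12],[50,0]]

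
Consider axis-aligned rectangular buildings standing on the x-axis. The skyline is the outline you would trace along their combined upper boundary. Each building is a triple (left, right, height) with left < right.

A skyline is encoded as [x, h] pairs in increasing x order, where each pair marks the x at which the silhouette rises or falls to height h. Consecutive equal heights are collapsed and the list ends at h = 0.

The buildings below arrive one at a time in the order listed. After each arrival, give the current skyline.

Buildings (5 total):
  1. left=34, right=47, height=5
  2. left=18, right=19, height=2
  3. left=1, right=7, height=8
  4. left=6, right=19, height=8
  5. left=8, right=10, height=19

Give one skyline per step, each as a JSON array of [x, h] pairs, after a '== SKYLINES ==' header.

== SKYLINES ==
[[34,5],[47,0]]
[[18,2],[19,0],[34,5],[47,0]]
[[1,8],[7,0],[18,2],[19,0],[34,5],[47,0]]
[[1,8],[19,0],[34,5],[47,0]]
[[1,8],[8,19],[10,8],[19,0],[34,5],[47,0]]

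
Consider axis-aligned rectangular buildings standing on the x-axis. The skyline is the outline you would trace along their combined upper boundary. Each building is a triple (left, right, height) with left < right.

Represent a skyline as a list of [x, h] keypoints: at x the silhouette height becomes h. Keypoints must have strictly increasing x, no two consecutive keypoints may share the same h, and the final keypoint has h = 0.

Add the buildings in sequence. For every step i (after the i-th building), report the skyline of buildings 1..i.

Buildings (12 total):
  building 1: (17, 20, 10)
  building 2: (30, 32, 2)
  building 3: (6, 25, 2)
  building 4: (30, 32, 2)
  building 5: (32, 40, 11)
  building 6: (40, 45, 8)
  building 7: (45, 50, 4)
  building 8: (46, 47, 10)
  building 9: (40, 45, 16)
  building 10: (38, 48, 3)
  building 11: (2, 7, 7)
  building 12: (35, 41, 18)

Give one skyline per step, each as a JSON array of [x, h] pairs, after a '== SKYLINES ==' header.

== SKYLINES ==
[[17,10],[20,0]]
[[17,10],[20,0],[30,2],[32,0]]
[[6,2],[17,10],[20,2],[25,0],[30,2],[32,0]]
[[6,2],[17,10],[20,2],[25,0],[30,2],[32,0]]
[[6,2],[17,10],[20,2],[25,0],[30,2],[32,11],[40,0]]
[[6,2],[17,10],[20,2],[25,0],[30,2],[32,11],[40,8],[45,0]]
[[6,2],[17,10],[20,2],[25,0],[30,2],[32,11],[40,8],[45,4],[50,0]]
[[6,2],[17,10],[20,2],[25,0],[30,2],[32,11],[40,8],[45,4],[46,10],[47,4],[50,0]]
[[6,2],[17,10],[20,2],[25,0],[30,2],[32,11],[40,16],[45,4],[46,10],[47,4],[50,0]]
[[6,2],[17,10],[20,2],[25,0],[30,2],[32,11],[40,16],[45,4],[46,10],[47,4],[50,0]]
[[2,7],[7,2],[17,10],[20,2],[25,0],[30,2],[32,11],[40,16],[45,4],[46,10],[47,4],[50,0]]
[[2,7],[7,2],[17,10],[20,2],[25,0],[30,2],[32,11],[35,18],[41,16],[45,4],[46,10],[47,4],[50,0]]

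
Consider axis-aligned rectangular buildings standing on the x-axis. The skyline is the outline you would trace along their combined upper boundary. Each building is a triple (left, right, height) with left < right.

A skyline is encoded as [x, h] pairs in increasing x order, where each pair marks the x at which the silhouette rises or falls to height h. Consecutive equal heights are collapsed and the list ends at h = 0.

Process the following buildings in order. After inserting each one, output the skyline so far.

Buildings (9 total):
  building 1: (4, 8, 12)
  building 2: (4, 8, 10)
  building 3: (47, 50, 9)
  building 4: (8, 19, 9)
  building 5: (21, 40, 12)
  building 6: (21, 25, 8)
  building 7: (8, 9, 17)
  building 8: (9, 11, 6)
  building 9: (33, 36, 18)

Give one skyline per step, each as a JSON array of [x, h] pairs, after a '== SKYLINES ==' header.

== SKYLINES ==
[[4,12],[8,0]]
[[4,12],[8,0]]
[[4,12],[8,0],[47,9],[50,0]]
[[4,12],[8,9],[19,0],[47,9],[50,0]]
[[4,12],[8,9],[19,0],[21,12],[40,0],[47,9],[50,0]]
[[4,12],[8,9],[19,0],[21,12],[40,0],[47,9],[50,0]]
[[4,12],[8,17],[9,9],[19,0],[21,12],[40,0],[47,9],[50,0]]
[[4,12],[8,17],[9,9],[19,0],[21,12],[40,0],[47,9],[50,0]]
[[4,12],[8,17],[9,9],[19,0],[21,12],[33,18],[36,12],[40,0],[47,9],[50,0]]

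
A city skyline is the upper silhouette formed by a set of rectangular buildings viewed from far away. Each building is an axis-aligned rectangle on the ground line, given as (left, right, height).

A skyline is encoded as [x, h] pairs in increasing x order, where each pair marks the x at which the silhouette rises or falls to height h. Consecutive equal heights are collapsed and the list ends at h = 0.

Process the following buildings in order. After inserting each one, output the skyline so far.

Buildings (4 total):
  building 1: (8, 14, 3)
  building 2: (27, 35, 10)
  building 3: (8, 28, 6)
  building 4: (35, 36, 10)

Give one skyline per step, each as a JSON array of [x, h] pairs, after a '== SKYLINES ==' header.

== SKYLINES ==
[[8,3],[14,0]]
[[8,3],[14,0],[27,10],[35,0]]
[[8,6],[27,10],[35,0]]
[[8,6],[27,10],[36,0]]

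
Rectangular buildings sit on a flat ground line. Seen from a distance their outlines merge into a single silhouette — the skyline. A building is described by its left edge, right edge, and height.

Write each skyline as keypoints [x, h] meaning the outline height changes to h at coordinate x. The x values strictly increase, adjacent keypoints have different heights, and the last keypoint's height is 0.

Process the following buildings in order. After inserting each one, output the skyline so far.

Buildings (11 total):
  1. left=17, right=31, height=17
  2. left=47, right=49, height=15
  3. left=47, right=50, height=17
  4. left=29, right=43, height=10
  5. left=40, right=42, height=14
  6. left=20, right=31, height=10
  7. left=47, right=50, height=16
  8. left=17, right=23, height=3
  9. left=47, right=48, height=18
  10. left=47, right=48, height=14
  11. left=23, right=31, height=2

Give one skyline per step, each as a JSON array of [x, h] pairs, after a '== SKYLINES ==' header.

== SKYLINES ==
[[17,17],[31,0]]
[[17,17],[31,0],[47,15],[49,0]]
[[17,17],[31,0],[47,17],[50,0]]
[[17,17],[31,10],[43,0],[47,17],[50,0]]
[[17,17],[31,10],[40,14],[42,10],[43,0],[47,17],[50,0]]
[[17,17],[31,10],[40,14],[42,10],[43,0],[47,17],[50,0]]
[[17,17],[31,10],[40,14],[42,10],[43,0],[47,17],[50,0]]
[[17,17],[31,10],[40,14],[42,10],[43,0],[47,17],[50,0]]
[[17,17],[31,10],[40,14],[42,10],[43,0],[47,18],[48,17],[50,0]]
[[17,17],[31,10],[40,14],[42,10],[43,0],[47,18],[48,17],[50,0]]
[[17,17],[31,10],[40,14],[42,10],[43,0],[47,18],[48,17],[50,0]]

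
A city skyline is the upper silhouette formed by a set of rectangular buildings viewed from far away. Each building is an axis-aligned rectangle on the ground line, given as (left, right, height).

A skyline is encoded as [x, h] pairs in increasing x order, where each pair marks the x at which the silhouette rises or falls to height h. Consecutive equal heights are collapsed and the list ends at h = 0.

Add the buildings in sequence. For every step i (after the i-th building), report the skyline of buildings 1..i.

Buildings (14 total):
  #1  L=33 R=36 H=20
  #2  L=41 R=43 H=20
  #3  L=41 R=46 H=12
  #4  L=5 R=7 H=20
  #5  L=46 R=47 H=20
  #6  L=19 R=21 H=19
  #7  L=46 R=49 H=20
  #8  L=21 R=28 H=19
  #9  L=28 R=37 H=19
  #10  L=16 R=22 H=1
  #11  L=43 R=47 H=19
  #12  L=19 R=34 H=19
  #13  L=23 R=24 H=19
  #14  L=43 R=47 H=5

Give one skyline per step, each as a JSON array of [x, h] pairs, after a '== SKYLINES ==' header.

== SKYLINES ==
[[33,20],[36,0]]
[[33,20],[36,0],[41,20],[43,0]]
[[33,20],[36,0],[41,20],[43,12],[46,0]]
[[5,20],[7,0],[33,20],[36,0],[41,20],[43,12],[46,0]]
[[5,20],[7,0],[33,20],[36,0],[41,20],[43,12],[46,20],[47,0]]
[[5,20],[7,0],[19,19],[21,0],[33,20],[36,0],[41,20],[43,12],[46,20],[47,0]]
[[5,20],[7,0],[19,19],[21,0],[33,20],[36,0],[41,20],[43,12],[46,20],[49,0]]
[[5,20],[7,0],[19,19],[28,0],[33,20],[36,0],[41,20],[43,12],[46,20],[49,0]]
[[5,20],[7,0],[19,19],[33,20],[36,19],[37,0],[41,20],[43,12],[46,20],[49,0]]
[[5,20],[7,0],[16,1],[19,19],[33,20],[36,19],[37,0],[41,20],[43,12],[46,20],[49,0]]
[[5,20],[7,0],[16,1],[19,19],[33,20],[36,19],[37,0],[41,20],[43,19],[46,20],[49,0]]
[[5,20],[7,0],[16,1],[19,19],[33,20],[36,19],[37,0],[41,20],[43,19],[46,20],[49,0]]
[[5,20],[7,0],[16,1],[19,19],[33,20],[36,19],[37,0],[41,20],[43,19],[46,20],[49,0]]
[[5,20],[7,0],[16,1],[19,19],[33,20],[36,19],[37,0],[41,20],[43,19],[46,20],[49,0]]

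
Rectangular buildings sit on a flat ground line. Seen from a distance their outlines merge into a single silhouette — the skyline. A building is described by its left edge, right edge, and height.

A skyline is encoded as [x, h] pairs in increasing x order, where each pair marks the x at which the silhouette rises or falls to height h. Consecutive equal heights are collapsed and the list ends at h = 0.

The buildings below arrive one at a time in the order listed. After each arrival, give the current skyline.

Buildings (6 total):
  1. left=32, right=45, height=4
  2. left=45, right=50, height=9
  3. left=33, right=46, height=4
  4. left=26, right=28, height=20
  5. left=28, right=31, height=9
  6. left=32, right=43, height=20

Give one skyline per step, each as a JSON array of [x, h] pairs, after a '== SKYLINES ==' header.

== SKYLINES ==
[[32,4],[45,0]]
[[32,4],[45,9],[50,0]]
[[32,4],[45,9],[50,0]]
[[26,20],[28,0],[32,4],[45,9],[50,0]]
[[26,20],[28,9],[31,0],[32,4],[45,9],[50,0]]
[[26,20],[28,9],[31,0],[32,20],[43,4],[45,9],[50,0]]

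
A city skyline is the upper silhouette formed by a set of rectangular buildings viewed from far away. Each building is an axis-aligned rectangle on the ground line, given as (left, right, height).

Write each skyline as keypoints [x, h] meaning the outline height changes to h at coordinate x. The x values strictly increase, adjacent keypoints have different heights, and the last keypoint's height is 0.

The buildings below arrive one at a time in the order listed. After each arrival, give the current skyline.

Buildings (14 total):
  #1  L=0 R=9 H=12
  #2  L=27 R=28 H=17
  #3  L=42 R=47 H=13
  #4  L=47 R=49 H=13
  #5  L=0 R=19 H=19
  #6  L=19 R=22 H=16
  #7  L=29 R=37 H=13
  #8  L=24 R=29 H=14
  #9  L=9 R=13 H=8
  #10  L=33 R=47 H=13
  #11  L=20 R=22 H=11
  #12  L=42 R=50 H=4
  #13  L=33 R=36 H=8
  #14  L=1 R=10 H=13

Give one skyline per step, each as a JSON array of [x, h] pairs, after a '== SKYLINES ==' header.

== SKYLINES ==
[[0,12],[9,0]]
[[0,12],[9,0],[27,17],[28,0]]
[[0,12],[9,0],[27,17],[28,0],[42,13],[47,0]]
[[0,12],[9,0],[27,17],[28,0],[42,13],[49,0]]
[[0,19],[19,0],[27,17],[28,0],[42,13],[49,0]]
[[0,19],[19,16],[22,0],[27,17],[28,0],[42,13],[49,0]]
[[0,19],[19,16],[22,0],[27,17],[28,0],[29,13],[37,0],[42,13],[49,0]]
[[0,19],[19,16],[22,0],[24,14],[27,17],[28,14],[29,13],[37,0],[42,13],[49,0]]
[[0,19],[19,16],[22,0],[24,14],[27,17],[28,14],[29,13],[37,0],[42,13],[49,0]]
[[0,19],[19,16],[22,0],[24,14],[27,17],[28,14],[29,13],[49,0]]
[[0,19],[19,16],[22,0],[24,14],[27,17],[28,14],[29,13],[49,0]]
[[0,19],[19,16],[22,0],[24,14],[27,17],[28,14],[29,13],[49,4],[50,0]]
[[0,19],[19,16],[22,0],[24,14],[27,17],[28,14],[29,13],[49,4],[50,0]]
[[0,19],[19,16],[22,0],[24,14],[27,17],[28,14],[29,13],[49,4],[50,0]]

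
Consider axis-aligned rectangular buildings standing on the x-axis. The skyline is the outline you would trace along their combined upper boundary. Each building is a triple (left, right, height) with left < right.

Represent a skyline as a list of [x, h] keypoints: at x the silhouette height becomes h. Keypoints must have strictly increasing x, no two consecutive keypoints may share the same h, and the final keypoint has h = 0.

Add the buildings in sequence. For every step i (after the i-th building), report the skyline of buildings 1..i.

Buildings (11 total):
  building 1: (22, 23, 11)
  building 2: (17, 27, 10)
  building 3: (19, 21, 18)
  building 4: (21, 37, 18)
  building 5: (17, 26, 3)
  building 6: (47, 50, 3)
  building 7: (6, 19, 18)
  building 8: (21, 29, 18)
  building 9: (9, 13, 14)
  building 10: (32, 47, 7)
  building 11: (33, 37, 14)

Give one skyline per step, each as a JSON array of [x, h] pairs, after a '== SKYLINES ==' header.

== SKYLINES ==
[[22,11],[23,0]]
[[17,10],[22,11],[23,10],[27,0]]
[[17,10],[19,18],[21,10],[22,11],[23,10],[27,0]]
[[17,10],[19,18],[37,0]]
[[17,10],[19,18],[37,0]]
[[17,10],[19,18],[37,0],[47,3],[50,0]]
[[6,18],[37,0],[47,3],[50,0]]
[[6,18],[37,0],[47,3],[50,0]]
[[6,18],[37,0],[47,3],[50,0]]
[[6,18],[37,7],[47,3],[50,0]]
[[6,18],[37,7],[47,3],[50,0]]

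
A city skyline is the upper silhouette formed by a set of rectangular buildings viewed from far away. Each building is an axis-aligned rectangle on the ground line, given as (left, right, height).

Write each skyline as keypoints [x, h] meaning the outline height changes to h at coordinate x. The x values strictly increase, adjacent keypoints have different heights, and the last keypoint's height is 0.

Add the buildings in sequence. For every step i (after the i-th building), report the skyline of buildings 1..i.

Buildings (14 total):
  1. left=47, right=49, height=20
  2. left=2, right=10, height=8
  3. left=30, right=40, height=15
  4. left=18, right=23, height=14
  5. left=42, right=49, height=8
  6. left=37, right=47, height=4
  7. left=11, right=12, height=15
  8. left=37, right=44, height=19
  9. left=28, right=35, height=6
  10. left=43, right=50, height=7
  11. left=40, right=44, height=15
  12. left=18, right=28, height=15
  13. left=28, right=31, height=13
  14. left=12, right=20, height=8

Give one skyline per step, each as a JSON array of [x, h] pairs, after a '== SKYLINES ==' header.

== SKYLINES ==
[[47,20],[49,0]]
[[2,8],[10,0],[47,20],[49,0]]
[[2,8],[10,0],[30,15],[40,0],[47,20],[49,0]]
[[2,8],[10,0],[18,14],[23,0],[30,15],[40,0],[47,20],[49,0]]
[[2,8],[10,0],[18,14],[23,0],[30,15],[40,0],[42,8],[47,20],[49,0]]
[[2,8],[10,0],[18,14],[23,0],[30,15],[40,4],[42,8],[47,20],[49,0]]
[[2,8],[10,0],[11,15],[12,0],[18,14],[23,0],[30,15],[40,4],[42,8],[47,20],[49,0]]
[[2,8],[10,0],[11,15],[12,0],[18,14],[23,0],[30,15],[37,19],[44,8],[47,20],[49,0]]
[[2,8],[10,0],[11,15],[12,0],[18,14],[23,0],[28,6],[30,15],[37,19],[44,8],[47,20],[49,0]]
[[2,8],[10,0],[11,15],[12,0],[18,14],[23,0],[28,6],[30,15],[37,19],[44,8],[47,20],[49,7],[50,0]]
[[2,8],[10,0],[11,15],[12,0],[18,14],[23,0],[28,6],[30,15],[37,19],[44,8],[47,20],[49,7],[50,0]]
[[2,8],[10,0],[11,15],[12,0],[18,15],[28,6],[30,15],[37,19],[44,8],[47,20],[49,7],[50,0]]
[[2,8],[10,0],[11,15],[12,0],[18,15],[28,13],[30,15],[37,19],[44,8],[47,20],[49,7],[50,0]]
[[2,8],[10,0],[11,15],[12,8],[18,15],[28,13],[30,15],[37,19],[44,8],[47,20],[49,7],[50,0]]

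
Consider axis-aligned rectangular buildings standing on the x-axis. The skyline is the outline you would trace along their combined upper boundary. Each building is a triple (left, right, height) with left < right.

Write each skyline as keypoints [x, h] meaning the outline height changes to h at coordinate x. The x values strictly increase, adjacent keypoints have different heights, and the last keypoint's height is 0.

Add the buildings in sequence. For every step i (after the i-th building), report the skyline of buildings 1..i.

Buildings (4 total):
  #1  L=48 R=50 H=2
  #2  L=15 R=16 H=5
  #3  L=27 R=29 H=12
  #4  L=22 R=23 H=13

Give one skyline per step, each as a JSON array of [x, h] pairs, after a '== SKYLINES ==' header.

== SKYLINES ==
[[48,2],[50,0]]
[[15,5],[16,0],[48,2],[50,0]]
[[15,5],[16,0],[27,12],[29,0],[48,2],[50,0]]
[[15,5],[16,0],[22,13],[23,0],[27,12],[29,0],[48,2],[50,0]]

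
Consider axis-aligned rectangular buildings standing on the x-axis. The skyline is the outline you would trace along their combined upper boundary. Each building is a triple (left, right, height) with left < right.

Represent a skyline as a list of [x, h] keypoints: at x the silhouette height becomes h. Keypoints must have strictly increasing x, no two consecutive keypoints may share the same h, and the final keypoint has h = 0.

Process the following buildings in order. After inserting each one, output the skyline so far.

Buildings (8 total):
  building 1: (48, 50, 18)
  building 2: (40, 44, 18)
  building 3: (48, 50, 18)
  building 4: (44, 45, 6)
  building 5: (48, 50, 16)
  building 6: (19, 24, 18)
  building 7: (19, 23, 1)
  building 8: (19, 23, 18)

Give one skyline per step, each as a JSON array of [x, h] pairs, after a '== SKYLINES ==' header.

== SKYLINES ==
[[48,18],[50,0]]
[[40,18],[44,0],[48,18],[50,0]]
[[40,18],[44,0],[48,18],[50,0]]
[[40,18],[44,6],[45,0],[48,18],[50,0]]
[[40,18],[44,6],[45,0],[48,18],[50,0]]
[[19,18],[24,0],[40,18],[44,6],[45,0],[48,18],[50,0]]
[[19,18],[24,0],[40,18],[44,6],[45,0],[48,18],[50,0]]
[[19,18],[24,0],[40,18],[44,6],[45,0],[48,18],[50,0]]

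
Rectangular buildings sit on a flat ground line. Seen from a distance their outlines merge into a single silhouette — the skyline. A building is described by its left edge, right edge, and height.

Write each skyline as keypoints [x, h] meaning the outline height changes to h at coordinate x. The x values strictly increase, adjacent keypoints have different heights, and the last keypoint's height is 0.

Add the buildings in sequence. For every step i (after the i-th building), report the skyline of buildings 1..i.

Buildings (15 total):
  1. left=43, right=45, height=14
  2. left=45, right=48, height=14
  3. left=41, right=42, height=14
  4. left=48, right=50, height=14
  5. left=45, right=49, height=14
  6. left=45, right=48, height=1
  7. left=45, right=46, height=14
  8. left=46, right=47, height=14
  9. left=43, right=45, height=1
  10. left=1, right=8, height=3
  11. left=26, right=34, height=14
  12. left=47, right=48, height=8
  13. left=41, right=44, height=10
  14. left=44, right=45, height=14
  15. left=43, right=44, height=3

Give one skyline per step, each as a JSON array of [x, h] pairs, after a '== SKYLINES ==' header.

== SKYLINES ==
[[43,14],[45,0]]
[[43,14],[48,0]]
[[41,14],[42,0],[43,14],[48,0]]
[[41,14],[42,0],[43,14],[50,0]]
[[41,14],[42,0],[43,14],[50,0]]
[[41,14],[42,0],[43,14],[50,0]]
[[41,14],[42,0],[43,14],[50,0]]
[[41,14],[42,0],[43,14],[50,0]]
[[41,14],[42,0],[43,14],[50,0]]
[[1,3],[8,0],[41,14],[42,0],[43,14],[50,0]]
[[1,3],[8,0],[26,14],[34,0],[41,14],[42,0],[43,14],[50,0]]
[[1,3],[8,0],[26,14],[34,0],[41,14],[42,0],[43,14],[50,0]]
[[1,3],[8,0],[26,14],[34,0],[41,14],[42,10],[43,14],[50,0]]
[[1,3],[8,0],[26,14],[34,0],[41,14],[42,10],[43,14],[50,0]]
[[1,3],[8,0],[26,14],[34,0],[41,14],[42,10],[43,14],[50,0]]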